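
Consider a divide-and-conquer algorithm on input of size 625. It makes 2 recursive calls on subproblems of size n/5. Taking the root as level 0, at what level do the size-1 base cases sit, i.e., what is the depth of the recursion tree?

For divide and conquer with division factor 5:

Problem sizes at each level:
Level 0: 625
Level 1: 125
Level 2: 25
Level 3: 5
Level 4: 1

The root is level 0 and the size-1 base case is level 4 (the tree spans levels 0 through 4, i.e. 5 levels counting the root), so the depth is the number of divisions: log_5(625) = 4

The recursion tree depth is log_5(625) = 4. At each level, the problem size is divided by 5, so it takes 4 divisions to reduce to a base case of size 1. The algorithm makes 2 recursive calls at each level.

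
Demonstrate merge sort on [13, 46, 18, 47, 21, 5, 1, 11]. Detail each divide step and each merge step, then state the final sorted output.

Merge sort trace:

Split: [13, 46, 18, 47, 21, 5, 1, 11] -> [13, 46, 18, 47] and [21, 5, 1, 11]
  Split: [13, 46, 18, 47] -> [13, 46] and [18, 47]
    Split: [13, 46] -> [13] and [46]
    Merge: [13] + [46] -> [13, 46]
    Split: [18, 47] -> [18] and [47]
    Merge: [18] + [47] -> [18, 47]
  Merge: [13, 46] + [18, 47] -> [13, 18, 46, 47]
  Split: [21, 5, 1, 11] -> [21, 5] and [1, 11]
    Split: [21, 5] -> [21] and [5]
    Merge: [21] + [5] -> [5, 21]
    Split: [1, 11] -> [1] and [11]
    Merge: [1] + [11] -> [1, 11]
  Merge: [5, 21] + [1, 11] -> [1, 5, 11, 21]
Merge: [13, 18, 46, 47] + [1, 5, 11, 21] -> [1, 5, 11, 13, 18, 21, 46, 47]

Final sorted array: [1, 5, 11, 13, 18, 21, 46, 47]

The merge sort proceeds by recursively splitting the array and merging sorted halves.
After all merges, the sorted array is [1, 5, 11, 13, 18, 21, 46, 47].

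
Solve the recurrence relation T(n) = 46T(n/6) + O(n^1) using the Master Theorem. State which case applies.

Master Theorem for T(n) = 46T(n/6) + O(n^1):

a = 46, b = 6, c = 1
log_b(a) = log_6(46) = 2.1368

Case 1: c = 1 < log_6(46) = 2.1368
T(n) = O(n^(log_6 46))

For T(n) = 46T(n/6) + O(n^1): log_6(46) = 2.1368. This is Case 1 of the Master Theorem (c < log_b(a), work dominated by leaves), giving O(n^(log_6 46)).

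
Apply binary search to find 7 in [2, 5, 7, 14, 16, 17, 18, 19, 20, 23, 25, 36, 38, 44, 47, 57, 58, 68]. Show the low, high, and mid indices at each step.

Binary search for 7 in [2, 5, 7, 14, 16, 17, 18, 19, 20, 23, 25, 36, 38, 44, 47, 57, 58, 68]:

lo=0, hi=17, mid=8, arr[mid]=20 -> 20 > 7, search left half
lo=0, hi=7, mid=3, arr[mid]=14 -> 14 > 7, search left half
lo=0, hi=2, mid=1, arr[mid]=5 -> 5 < 7, search right half
lo=2, hi=2, mid=2, arr[mid]=7 -> Found target at index 2!

Binary search finds 7 at index 2 after 4 comparisons. The search repeatedly halves the search space by comparing with the middle element.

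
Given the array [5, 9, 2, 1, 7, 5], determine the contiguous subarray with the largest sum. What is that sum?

Using Kadane's algorithm on [5, 9, 2, 1, 7, 5]:

Scanning through the array:
Position 1 (value 9): max_ending_here = 14, max_so_far = 14
Position 2 (value 2): max_ending_here = 16, max_so_far = 16
Position 3 (value 1): max_ending_here = 17, max_so_far = 17
Position 4 (value 7): max_ending_here = 24, max_so_far = 24
Position 5 (value 5): max_ending_here = 29, max_so_far = 29

Maximum subarray: [5, 9, 2, 1, 7, 5]
Maximum sum: 29

The maximum subarray is [5, 9, 2, 1, 7, 5] with sum 29. This subarray runs from index 0 to index 5.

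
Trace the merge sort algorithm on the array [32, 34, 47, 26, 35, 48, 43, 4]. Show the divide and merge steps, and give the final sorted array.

Merge sort trace:

Split: [32, 34, 47, 26, 35, 48, 43, 4] -> [32, 34, 47, 26] and [35, 48, 43, 4]
  Split: [32, 34, 47, 26] -> [32, 34] and [47, 26]
    Split: [32, 34] -> [32] and [34]
    Merge: [32] + [34] -> [32, 34]
    Split: [47, 26] -> [47] and [26]
    Merge: [47] + [26] -> [26, 47]
  Merge: [32, 34] + [26, 47] -> [26, 32, 34, 47]
  Split: [35, 48, 43, 4] -> [35, 48] and [43, 4]
    Split: [35, 48] -> [35] and [48]
    Merge: [35] + [48] -> [35, 48]
    Split: [43, 4] -> [43] and [4]
    Merge: [43] + [4] -> [4, 43]
  Merge: [35, 48] + [4, 43] -> [4, 35, 43, 48]
Merge: [26, 32, 34, 47] + [4, 35, 43, 48] -> [4, 26, 32, 34, 35, 43, 47, 48]

Final sorted array: [4, 26, 32, 34, 35, 43, 47, 48]

The merge sort proceeds by recursively splitting the array and merging sorted halves.
After all merges, the sorted array is [4, 26, 32, 34, 35, 43, 47, 48].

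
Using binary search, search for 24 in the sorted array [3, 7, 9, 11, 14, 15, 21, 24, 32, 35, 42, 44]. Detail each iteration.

Binary search for 24 in [3, 7, 9, 11, 14, 15, 21, 24, 32, 35, 42, 44]:

lo=0, hi=11, mid=5, arr[mid]=15 -> 15 < 24, search right half
lo=6, hi=11, mid=8, arr[mid]=32 -> 32 > 24, search left half
lo=6, hi=7, mid=6, arr[mid]=21 -> 21 < 24, search right half
lo=7, hi=7, mid=7, arr[mid]=24 -> Found target at index 7!

Binary search finds 24 at index 7 after 4 comparisons. The search repeatedly halves the search space by comparing with the middle element.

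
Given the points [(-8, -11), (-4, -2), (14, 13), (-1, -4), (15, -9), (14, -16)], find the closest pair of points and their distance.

Computing all pairwise distances among 6 points:

d((-8, -11), (-4, -2)) = 9.8489
d((-8, -11), (14, 13)) = 32.5576
d((-8, -11), (-1, -4)) = 9.8995
d((-8, -11), (15, -9)) = 23.0868
d((-8, -11), (14, -16)) = 22.561
d((-4, -2), (14, 13)) = 23.4307
d((-4, -2), (-1, -4)) = 3.6056 <-- minimum
d((-4, -2), (15, -9)) = 20.2485
d((-4, -2), (14, -16)) = 22.8035
d((14, 13), (-1, -4)) = 22.6716
d((14, 13), (15, -9)) = 22.0227
d((14, 13), (14, -16)) = 29.0
d((-1, -4), (15, -9)) = 16.7631
d((-1, -4), (14, -16)) = 19.2094
d((15, -9), (14, -16)) = 7.0711

Closest pair: (-4, -2) and (-1, -4) with distance 3.6056

The closest pair is (-4, -2) and (-1, -4) with Euclidean distance 3.6056. For 6 points, brute-force pairwise comparison is shown above. For large n, the divide-and-conquer algorithm (sort by x, recurse on halves, check the dividing strip) achieves O(n log n).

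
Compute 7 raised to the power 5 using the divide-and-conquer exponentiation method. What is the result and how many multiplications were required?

Computing 7^5 by squaring (build up from 7^1; each line after the first costs one multiplication):

7^1 = 7
7^2 = (7^1)^2 = 7^2 = 49
7^4 = (7^2)^2 = 49^2 = 2401
7^5 = 7 * 7^4 = 7 * 2401 = 16807

Result: 16807
Multiplications needed: 3 (3 lines after 7^1)

7^5 = 16807. Using exponentiation by squaring, this requires 3 multiplications. The key idea: if the exponent is even, square the half-power; if odd, multiply by the base once.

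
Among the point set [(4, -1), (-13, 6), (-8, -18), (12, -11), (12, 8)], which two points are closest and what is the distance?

Computing all pairwise distances among 5 points:

d((4, -1), (-13, 6)) = 18.3848
d((4, -1), (-8, -18)) = 20.8087
d((4, -1), (12, -11)) = 12.8062
d((4, -1), (12, 8)) = 12.0416 <-- minimum
d((-13, 6), (-8, -18)) = 24.5153
d((-13, 6), (12, -11)) = 30.2324
d((-13, 6), (12, 8)) = 25.0799
d((-8, -18), (12, -11)) = 21.1896
d((-8, -18), (12, 8)) = 32.8024
d((12, -11), (12, 8)) = 19.0

Closest pair: (4, -1) and (12, 8) with distance 12.0416

The closest pair is (4, -1) and (12, 8) with Euclidean distance 12.0416. For 5 points, brute-force pairwise comparison is shown above. For large n, the divide-and-conquer algorithm (sort by x, recurse on halves, check the dividing strip) achieves O(n log n).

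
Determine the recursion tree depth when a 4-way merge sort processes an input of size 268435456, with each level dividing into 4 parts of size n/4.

For divide and conquer with division factor 4:

Problem sizes at each level:
Level 0: 268435456
Level 1: 67108864
Level 2: 16777216
Level 3: 4194304
Level 4: 1048576
Level 5: 262144
Level 6: 65536
Level 7: 16384
Level 8: 4096
Level 9: 1024
Level 10: 256
Level 11: 64
Level 12: 16
Level 13: 4
Level 14: 1

The root is level 0 and the size-1 base case is level 14 (the tree spans levels 0 through 14, i.e. 15 levels counting the root), so the depth is the number of divisions: log_4(268435456) = 14

The recursion tree depth is log_4(268435456) = 14. At each level, the problem size is divided by 4, so it takes 14 divisions to reduce to a base case of size 1. The algorithm makes 4 recursive calls at each level.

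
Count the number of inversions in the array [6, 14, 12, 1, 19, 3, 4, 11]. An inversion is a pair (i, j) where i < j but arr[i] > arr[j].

Finding inversions in [6, 14, 12, 1, 19, 3, 4, 11]:

(0, 3): arr[0]=6 > arr[3]=1
(0, 5): arr[0]=6 > arr[5]=3
(0, 6): arr[0]=6 > arr[6]=4
(1, 2): arr[1]=14 > arr[2]=12
(1, 3): arr[1]=14 > arr[3]=1
(1, 5): arr[1]=14 > arr[5]=3
(1, 6): arr[1]=14 > arr[6]=4
(1, 7): arr[1]=14 > arr[7]=11
(2, 3): arr[2]=12 > arr[3]=1
(2, 5): arr[2]=12 > arr[5]=3
(2, 6): arr[2]=12 > arr[6]=4
(2, 7): arr[2]=12 > arr[7]=11
(4, 5): arr[4]=19 > arr[5]=3
(4, 6): arr[4]=19 > arr[6]=4
(4, 7): arr[4]=19 > arr[7]=11

Total inversions: 15

The array has 15 inversion(s): (0,3), (0,5), (0,6), (1,2), (1,3), (1,5), (1,6), (1,7), (2,3), (2,5), (2,6), (2,7), (4,5), (4,6), (4,7). Each pair (i,j) satisfies i < j and arr[i] > arr[j].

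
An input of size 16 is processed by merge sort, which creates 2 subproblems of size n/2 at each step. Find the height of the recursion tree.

For divide and conquer with division factor 2:

Problem sizes at each level:
Level 0: 16
Level 1: 8
Level 2: 4
Level 3: 2
Level 4: 1

The root is level 0 and the size-1 base case is level 4 (the tree spans levels 0 through 4, i.e. 5 levels counting the root), so the depth is the number of divisions: log_2(16) = 4

The recursion tree depth is log_2(16) = 4. At each level, the problem size is divided by 2, so it takes 4 divisions to reduce to a base case of size 1. The algorithm makes 2 recursive calls at each level.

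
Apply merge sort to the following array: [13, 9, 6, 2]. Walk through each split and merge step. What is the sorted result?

Merge sort trace:

Split: [13, 9, 6, 2] -> [13, 9] and [6, 2]
  Split: [13, 9] -> [13] and [9]
  Merge: [13] + [9] -> [9, 13]
  Split: [6, 2] -> [6] and [2]
  Merge: [6] + [2] -> [2, 6]
Merge: [9, 13] + [2, 6] -> [2, 6, 9, 13]

Final sorted array: [2, 6, 9, 13]

The merge sort proceeds by recursively splitting the array and merging sorted halves.
After all merges, the sorted array is [2, 6, 9, 13].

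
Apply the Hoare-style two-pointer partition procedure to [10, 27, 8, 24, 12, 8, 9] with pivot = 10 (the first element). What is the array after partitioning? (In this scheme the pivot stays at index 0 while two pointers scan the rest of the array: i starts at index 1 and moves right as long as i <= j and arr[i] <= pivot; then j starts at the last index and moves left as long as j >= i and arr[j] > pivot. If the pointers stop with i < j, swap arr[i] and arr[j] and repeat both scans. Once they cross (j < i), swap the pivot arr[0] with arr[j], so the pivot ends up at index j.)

Hoare-style two-pointer partition with pivot = 10:

Initial array: [10, 27, 8, 24, 12, 8, 9]

Pointers start at i = 1, j = 6.
i stops at index 1 (arr[1]=27 > 10), j stops at index 6 (arr[6]=9 <= 10): swap arr[1] and arr[6], array becomes [10, 9, 8, 24, 12, 8, 27]
i stops at index 3 (arr[3]=24 > 10), j stops at index 5 (arr[5]=8 <= 10): swap arr[3] and arr[5], array becomes [10, 9, 8, 8, 12, 24, 27]
i ends at 4, j ends at 3: the pointers have crossed (j < i), so scanning stops.

Swap pivot arr[0] with arr[3] to place pivot at position 3: [8, 9, 8, 10, 12, 24, 27]
Pivot position: 3

After partitioning with pivot 10, the array becomes [8, 9, 8, 10, 12, 24, 27]. The pivot is placed at index 3. All elements to the left of the pivot are <= 10, and all elements to the right are > 10.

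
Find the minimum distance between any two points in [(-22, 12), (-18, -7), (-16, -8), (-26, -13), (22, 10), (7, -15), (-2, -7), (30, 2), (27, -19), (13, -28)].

Computing all pairwise distances among 10 points:

d((-22, 12), (-18, -7)) = 19.4165
d((-22, 12), (-16, -8)) = 20.8806
d((-22, 12), (-26, -13)) = 25.318
d((-22, 12), (22, 10)) = 44.0454
d((-22, 12), (7, -15)) = 39.6232
d((-22, 12), (-2, -7)) = 27.5862
d((-22, 12), (30, 2)) = 52.9528
d((-22, 12), (27, -19)) = 57.9828
d((-22, 12), (13, -28)) = 53.1507
d((-18, -7), (-16, -8)) = 2.2361 <-- minimum
d((-18, -7), (-26, -13)) = 10.0
d((-18, -7), (22, 10)) = 43.4626
d((-18, -7), (7, -15)) = 26.2488
d((-18, -7), (-2, -7)) = 16.0
d((-18, -7), (30, 2)) = 48.8365
d((-18, -7), (27, -19)) = 46.5725
d((-18, -7), (13, -28)) = 37.4433
d((-16, -8), (-26, -13)) = 11.1803
d((-16, -8), (22, 10)) = 42.0476
d((-16, -8), (7, -15)) = 24.0416
d((-16, -8), (-2, -7)) = 14.0357
d((-16, -8), (30, 2)) = 47.0744
d((-16, -8), (27, -19)) = 44.3847
d((-16, -8), (13, -28)) = 35.2278
d((-26, -13), (22, 10)) = 53.2259
d((-26, -13), (7, -15)) = 33.0606
d((-26, -13), (-2, -7)) = 24.7386
d((-26, -13), (30, 2)) = 57.9741
d((-26, -13), (27, -19)) = 53.3385
d((-26, -13), (13, -28)) = 41.7852
d((22, 10), (7, -15)) = 29.1548
d((22, 10), (-2, -7)) = 29.4109
d((22, 10), (30, 2)) = 11.3137
d((22, 10), (27, -19)) = 29.4279
d((22, 10), (13, -28)) = 39.0512
d((7, -15), (-2, -7)) = 12.0416
d((7, -15), (30, 2)) = 28.6007
d((7, -15), (27, -19)) = 20.3961
d((7, -15), (13, -28)) = 14.3178
d((-2, -7), (30, 2)) = 33.2415
d((-2, -7), (27, -19)) = 31.3847
d((-2, -7), (13, -28)) = 25.807
d((30, 2), (27, -19)) = 21.2132
d((30, 2), (13, -28)) = 34.4819
d((27, -19), (13, -28)) = 16.6433

Closest pair: (-18, -7) and (-16, -8) with distance 2.2361

The closest pair is (-18, -7) and (-16, -8) with Euclidean distance 2.2361. For 10 points, brute-force pairwise comparison is shown above. For large n, the divide-and-conquer algorithm (sort by x, recurse on halves, check the dividing strip) achieves O(n log n).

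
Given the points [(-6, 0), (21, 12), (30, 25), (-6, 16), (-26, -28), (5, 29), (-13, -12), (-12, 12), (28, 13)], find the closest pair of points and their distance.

Computing all pairwise distances among 9 points:

d((-6, 0), (21, 12)) = 29.5466
d((-6, 0), (30, 25)) = 43.8292
d((-6, 0), (-6, 16)) = 16.0
d((-6, 0), (-26, -28)) = 34.4093
d((-6, 0), (5, 29)) = 31.0161
d((-6, 0), (-13, -12)) = 13.8924
d((-6, 0), (-12, 12)) = 13.4164
d((-6, 0), (28, 13)) = 36.4005
d((21, 12), (30, 25)) = 15.8114
d((21, 12), (-6, 16)) = 27.2947
d((21, 12), (-26, -28)) = 61.7171
d((21, 12), (5, 29)) = 23.3452
d((21, 12), (-13, -12)) = 41.6173
d((21, 12), (-12, 12)) = 33.0
d((21, 12), (28, 13)) = 7.0711 <-- minimum
d((30, 25), (-6, 16)) = 37.108
d((30, 25), (-26, -28)) = 77.1038
d((30, 25), (5, 29)) = 25.318
d((30, 25), (-13, -12)) = 56.7274
d((30, 25), (-12, 12)) = 43.9659
d((30, 25), (28, 13)) = 12.1655
d((-6, 16), (-26, -28)) = 48.3322
d((-6, 16), (5, 29)) = 17.0294
d((-6, 16), (-13, -12)) = 28.8617
d((-6, 16), (-12, 12)) = 7.2111
d((-6, 16), (28, 13)) = 34.1321
d((-26, -28), (5, 29)) = 64.8845
d((-26, -28), (-13, -12)) = 20.6155
d((-26, -28), (-12, 12)) = 42.3792
d((-26, -28), (28, 13)) = 67.8012
d((5, 29), (-13, -12)) = 44.7772
d((5, 29), (-12, 12)) = 24.0416
d((5, 29), (28, 13)) = 28.0179
d((-13, -12), (-12, 12)) = 24.0208
d((-13, -12), (28, 13)) = 48.0208
d((-12, 12), (28, 13)) = 40.0125

Closest pair: (21, 12) and (28, 13) with distance 7.0711

The closest pair is (21, 12) and (28, 13) with Euclidean distance 7.0711. For 9 points, brute-force pairwise comparison is shown above. For large n, the divide-and-conquer algorithm (sort by x, recurse on halves, check the dividing strip) achieves O(n log n).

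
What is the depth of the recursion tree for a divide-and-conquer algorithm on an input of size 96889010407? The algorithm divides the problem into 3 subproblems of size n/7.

For divide and conquer with division factor 7:

Problem sizes at each level:
Level 0: 96889010407
Level 1: 13841287201
Level 2: 1977326743
Level 3: 282475249
Level 4: 40353607
Level 5: 5764801
Level 6: 823543
Level 7: 117649
Level 8: 16807
Level 9: 2401
Level 10: 343
Level 11: 49
Level 12: 7
Level 13: 1

The root is level 0 and the size-1 base case is level 13 (the tree spans levels 0 through 13, i.e. 14 levels counting the root), so the depth is the number of divisions: log_7(96889010407) = 13

The recursion tree depth is log_7(96889010407) = 13. At each level, the problem size is divided by 7, so it takes 13 divisions to reduce to a base case of size 1. The algorithm makes 3 recursive calls at each level.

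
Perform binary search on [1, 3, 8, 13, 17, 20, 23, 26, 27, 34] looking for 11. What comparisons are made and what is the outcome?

Binary search for 11 in [1, 3, 8, 13, 17, 20, 23, 26, 27, 34]:

lo=0, hi=9, mid=4, arr[mid]=17 -> 17 > 11, search left half
lo=0, hi=3, mid=1, arr[mid]=3 -> 3 < 11, search right half
lo=2, hi=3, mid=2, arr[mid]=8 -> 8 < 11, search right half
lo=3, hi=3, mid=3, arr[mid]=13 -> 13 > 11, search left half
lo=3 > hi=2, target 11 not found

Binary search determines that 11 is not in the array after 4 comparisons. The search space was exhausted without finding the target.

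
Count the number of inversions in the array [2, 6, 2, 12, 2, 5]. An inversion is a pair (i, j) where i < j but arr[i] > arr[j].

Finding inversions in [2, 6, 2, 12, 2, 5]:

(1, 2): arr[1]=6 > arr[2]=2
(1, 4): arr[1]=6 > arr[4]=2
(1, 5): arr[1]=6 > arr[5]=5
(3, 4): arr[3]=12 > arr[4]=2
(3, 5): arr[3]=12 > arr[5]=5

Total inversions: 5

The array has 5 inversion(s): (1,2), (1,4), (1,5), (3,4), (3,5). Each pair (i,j) satisfies i < j and arr[i] > arr[j].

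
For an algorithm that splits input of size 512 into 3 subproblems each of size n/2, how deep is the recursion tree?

For divide and conquer with division factor 2:

Problem sizes at each level:
Level 0: 512
Level 1: 256
Level 2: 128
Level 3: 64
Level 4: 32
Level 5: 16
Level 6: 8
Level 7: 4
Level 8: 2
Level 9: 1

The root is level 0 and the size-1 base case is level 9 (the tree spans levels 0 through 9, i.e. 10 levels counting the root), so the depth is the number of divisions: log_2(512) = 9

The recursion tree depth is log_2(512) = 9. At each level, the problem size is divided by 2, so it takes 9 divisions to reduce to a base case of size 1. The algorithm makes 3 recursive calls at each level.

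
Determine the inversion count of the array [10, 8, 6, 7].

Finding inversions in [10, 8, 6, 7]:

(0, 1): arr[0]=10 > arr[1]=8
(0, 2): arr[0]=10 > arr[2]=6
(0, 3): arr[0]=10 > arr[3]=7
(1, 2): arr[1]=8 > arr[2]=6
(1, 3): arr[1]=8 > arr[3]=7

Total inversions: 5

The array has 5 inversion(s): (0,1), (0,2), (0,3), (1,2), (1,3). Each pair (i,j) satisfies i < j and arr[i] > arr[j].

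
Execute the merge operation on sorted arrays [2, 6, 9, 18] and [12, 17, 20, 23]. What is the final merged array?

Merging process:

Compare 2 vs 12: take 2 from left. Merged: [2]
Compare 6 vs 12: take 6 from left. Merged: [2, 6]
Compare 9 vs 12: take 9 from left. Merged: [2, 6, 9]
Compare 18 vs 12: take 12 from right. Merged: [2, 6, 9, 12]
Compare 18 vs 17: take 17 from right. Merged: [2, 6, 9, 12, 17]
Compare 18 vs 20: take 18 from left. Merged: [2, 6, 9, 12, 17, 18]
Append remaining from right: [20, 23]. Merged: [2, 6, 9, 12, 17, 18, 20, 23]

Final merged array: [2, 6, 9, 12, 17, 18, 20, 23]
Total comparisons: 6

The merged array is [2, 6, 9, 12, 17, 18, 20, 23], requiring 6 comparisons. The merge step runs in O(n) time where n is the total number of elements.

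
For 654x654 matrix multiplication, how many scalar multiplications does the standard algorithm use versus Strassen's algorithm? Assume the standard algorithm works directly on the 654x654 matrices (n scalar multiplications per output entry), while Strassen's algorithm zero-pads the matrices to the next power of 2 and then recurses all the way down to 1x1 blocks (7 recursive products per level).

Matrix multiplication for 654x654 matrices:

Strassen's algorithm requires power-of-2 dimensions. Pad 654x654 to 1024x1024 (next power of 2).

Standard algorithm: 654^3 = 279726264 multiplications
Strassen's algorithm: 7^(log2(1024)) = 7^10 = 282475249 multiplications
Difference: 279726264 - 282475249 = -2748985 (Strassen uses MORE here due to padding overhead — for small or just-over-power-of-2 n, padding can outweigh the per-level savings)

Standard: 279726264 multiplications (654^3). Strassen: 282475249 multiplications (7^10, after padding to 1024x1024). Strassen reduces 8 recursive multiplications to 7 at each level.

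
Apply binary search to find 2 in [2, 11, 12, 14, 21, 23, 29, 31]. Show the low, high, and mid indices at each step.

Binary search for 2 in [2, 11, 12, 14, 21, 23, 29, 31]:

lo=0, hi=7, mid=3, arr[mid]=14 -> 14 > 2, search left half
lo=0, hi=2, mid=1, arr[mid]=11 -> 11 > 2, search left half
lo=0, hi=0, mid=0, arr[mid]=2 -> Found target at index 0!

Binary search finds 2 at index 0 after 3 comparisons. The search repeatedly halves the search space by comparing with the middle element.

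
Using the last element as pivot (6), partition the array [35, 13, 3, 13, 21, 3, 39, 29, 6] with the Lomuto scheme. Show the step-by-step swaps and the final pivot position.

Lomuto partition with pivot = 6:

Initial array: [35, 13, 3, 13, 21, 3, 39, 29, 6]

arr[0]=35 > 6: no swap
arr[1]=13 > 6: no swap
arr[2]=3 <= 6: swap with position 0, array becomes [3, 13, 35, 13, 21, 3, 39, 29, 6]
arr[3]=13 > 6: no swap
arr[4]=21 > 6: no swap
arr[5]=3 <= 6: swap with position 1, array becomes [3, 3, 35, 13, 21, 13, 39, 29, 6]
arr[6]=39 > 6: no swap
arr[7]=29 > 6: no swap

Place pivot at position 2: [3, 3, 6, 13, 21, 13, 39, 29, 35]
Pivot position: 2

After partitioning with pivot 6, the array becomes [3, 3, 6, 13, 21, 13, 39, 29, 35]. The pivot is placed at index 2. All elements to the left of the pivot are <= 6, and all elements to the right are > 6.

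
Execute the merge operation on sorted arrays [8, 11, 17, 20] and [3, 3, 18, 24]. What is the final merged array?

Merging process:

Compare 8 vs 3: take 3 from right. Merged: [3]
Compare 8 vs 3: take 3 from right. Merged: [3, 3]
Compare 8 vs 18: take 8 from left. Merged: [3, 3, 8]
Compare 11 vs 18: take 11 from left. Merged: [3, 3, 8, 11]
Compare 17 vs 18: take 17 from left. Merged: [3, 3, 8, 11, 17]
Compare 20 vs 18: take 18 from right. Merged: [3, 3, 8, 11, 17, 18]
Compare 20 vs 24: take 20 from left. Merged: [3, 3, 8, 11, 17, 18, 20]
Append remaining from right: [24]. Merged: [3, 3, 8, 11, 17, 18, 20, 24]

Final merged array: [3, 3, 8, 11, 17, 18, 20, 24]
Total comparisons: 7

The merged array is [3, 3, 8, 11, 17, 18, 20, 24], requiring 7 comparisons. The merge step runs in O(n) time where n is the total number of elements.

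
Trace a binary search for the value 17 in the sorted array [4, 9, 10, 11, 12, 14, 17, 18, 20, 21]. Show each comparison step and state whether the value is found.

Binary search for 17 in [4, 9, 10, 11, 12, 14, 17, 18, 20, 21]:

lo=0, hi=9, mid=4, arr[mid]=12 -> 12 < 17, search right half
lo=5, hi=9, mid=7, arr[mid]=18 -> 18 > 17, search left half
lo=5, hi=6, mid=5, arr[mid]=14 -> 14 < 17, search right half
lo=6, hi=6, mid=6, arr[mid]=17 -> Found target at index 6!

Binary search finds 17 at index 6 after 4 comparisons. The search repeatedly halves the search space by comparing with the middle element.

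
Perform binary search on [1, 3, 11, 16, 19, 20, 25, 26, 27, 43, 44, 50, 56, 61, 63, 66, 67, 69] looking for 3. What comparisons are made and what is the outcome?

Binary search for 3 in [1, 3, 11, 16, 19, 20, 25, 26, 27, 43, 44, 50, 56, 61, 63, 66, 67, 69]:

lo=0, hi=17, mid=8, arr[mid]=27 -> 27 > 3, search left half
lo=0, hi=7, mid=3, arr[mid]=16 -> 16 > 3, search left half
lo=0, hi=2, mid=1, arr[mid]=3 -> Found target at index 1!

Binary search finds 3 at index 1 after 3 comparisons. The search repeatedly halves the search space by comparing with the middle element.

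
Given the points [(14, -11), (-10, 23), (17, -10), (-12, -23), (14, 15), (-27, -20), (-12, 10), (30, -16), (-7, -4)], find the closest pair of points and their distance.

Computing all pairwise distances among 9 points:

d((14, -11), (-10, 23)) = 41.6173
d((14, -11), (17, -10)) = 3.1623 <-- minimum
d((14, -11), (-12, -23)) = 28.6356
d((14, -11), (14, 15)) = 26.0
d((14, -11), (-27, -20)) = 41.9762
d((14, -11), (-12, 10)) = 33.4215
d((14, -11), (30, -16)) = 16.7631
d((14, -11), (-7, -4)) = 22.1359
d((-10, 23), (17, -10)) = 42.638
d((-10, 23), (-12, -23)) = 46.0435
d((-10, 23), (14, 15)) = 25.2982
d((-10, 23), (-27, -20)) = 46.2385
d((-10, 23), (-12, 10)) = 13.1529
d((-10, 23), (30, -16)) = 55.8659
d((-10, 23), (-7, -4)) = 27.1662
d((17, -10), (-12, -23)) = 31.7805
d((17, -10), (14, 15)) = 25.1794
d((17, -10), (-27, -20)) = 45.1221
d((17, -10), (-12, 10)) = 35.2278
d((17, -10), (30, -16)) = 14.3178
d((17, -10), (-7, -4)) = 24.7386
d((-12, -23), (14, 15)) = 46.0435
d((-12, -23), (-27, -20)) = 15.2971
d((-12, -23), (-12, 10)) = 33.0
d((-12, -23), (30, -16)) = 42.5793
d((-12, -23), (-7, -4)) = 19.6469
d((14, 15), (-27, -20)) = 53.9073
d((14, 15), (-12, 10)) = 26.4764
d((14, 15), (30, -16)) = 34.8855
d((14, 15), (-7, -4)) = 28.3196
d((-27, -20), (-12, 10)) = 33.541
d((-27, -20), (30, -16)) = 57.1402
d((-27, -20), (-7, -4)) = 25.6125
d((-12, 10), (30, -16)) = 49.3964
d((-12, 10), (-7, -4)) = 14.8661
d((30, -16), (-7, -4)) = 38.8973

Closest pair: (14, -11) and (17, -10) with distance 3.1623

The closest pair is (14, -11) and (17, -10) with Euclidean distance 3.1623. For 9 points, brute-force pairwise comparison is shown above. For large n, the divide-and-conquer algorithm (sort by x, recurse on halves, check the dividing strip) achieves O(n log n).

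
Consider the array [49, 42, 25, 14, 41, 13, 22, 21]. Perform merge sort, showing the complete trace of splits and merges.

Merge sort trace:

Split: [49, 42, 25, 14, 41, 13, 22, 21] -> [49, 42, 25, 14] and [41, 13, 22, 21]
  Split: [49, 42, 25, 14] -> [49, 42] and [25, 14]
    Split: [49, 42] -> [49] and [42]
    Merge: [49] + [42] -> [42, 49]
    Split: [25, 14] -> [25] and [14]
    Merge: [25] + [14] -> [14, 25]
  Merge: [42, 49] + [14, 25] -> [14, 25, 42, 49]
  Split: [41, 13, 22, 21] -> [41, 13] and [22, 21]
    Split: [41, 13] -> [41] and [13]
    Merge: [41] + [13] -> [13, 41]
    Split: [22, 21] -> [22] and [21]
    Merge: [22] + [21] -> [21, 22]
  Merge: [13, 41] + [21, 22] -> [13, 21, 22, 41]
Merge: [14, 25, 42, 49] + [13, 21, 22, 41] -> [13, 14, 21, 22, 25, 41, 42, 49]

Final sorted array: [13, 14, 21, 22, 25, 41, 42, 49]

The merge sort proceeds by recursively splitting the array and merging sorted halves.
After all merges, the sorted array is [13, 14, 21, 22, 25, 41, 42, 49].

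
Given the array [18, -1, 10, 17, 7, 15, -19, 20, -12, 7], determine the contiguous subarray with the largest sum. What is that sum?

Using Kadane's algorithm on [18, -1, 10, 17, 7, 15, -19, 20, -12, 7]:

Scanning through the array:
Position 1 (value -1): max_ending_here = 17, max_so_far = 18
Position 2 (value 10): max_ending_here = 27, max_so_far = 27
Position 3 (value 17): max_ending_here = 44, max_so_far = 44
Position 4 (value 7): max_ending_here = 51, max_so_far = 51
Position 5 (value 15): max_ending_here = 66, max_so_far = 66
Position 6 (value -19): max_ending_here = 47, max_so_far = 66
Position 7 (value 20): max_ending_here = 67, max_so_far = 67
Position 8 (value -12): max_ending_here = 55, max_so_far = 67
Position 9 (value 7): max_ending_here = 62, max_so_far = 67

Maximum subarray: [18, -1, 10, 17, 7, 15, -19, 20]
Maximum sum: 67

The maximum subarray is [18, -1, 10, 17, 7, 15, -19, 20] with sum 67. This subarray runs from index 0 to index 7.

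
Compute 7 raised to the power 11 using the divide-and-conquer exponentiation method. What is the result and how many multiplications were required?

Computing 7^11 by squaring (build up from 7^1; each line after the first costs one multiplication):

7^1 = 7
7^2 = (7^1)^2 = 7^2 = 49
7^4 = (7^2)^2 = 49^2 = 2401
7^5 = 7 * 7^4 = 7 * 2401 = 16807
7^10 = (7^5)^2 = 16807^2 = 282475249
7^11 = 7 * 7^10 = 7 * 282475249 = 1977326743

Result: 1977326743
Multiplications needed: 5 (5 lines after 7^1)

7^11 = 1977326743. Using exponentiation by squaring, this requires 5 multiplications. The key idea: if the exponent is even, square the half-power; if odd, multiply by the base once.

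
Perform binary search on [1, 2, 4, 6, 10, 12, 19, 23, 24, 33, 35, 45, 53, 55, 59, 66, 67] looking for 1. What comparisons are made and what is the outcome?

Binary search for 1 in [1, 2, 4, 6, 10, 12, 19, 23, 24, 33, 35, 45, 53, 55, 59, 66, 67]:

lo=0, hi=16, mid=8, arr[mid]=24 -> 24 > 1, search left half
lo=0, hi=7, mid=3, arr[mid]=6 -> 6 > 1, search left half
lo=0, hi=2, mid=1, arr[mid]=2 -> 2 > 1, search left half
lo=0, hi=0, mid=0, arr[mid]=1 -> Found target at index 0!

Binary search finds 1 at index 0 after 4 comparisons. The search repeatedly halves the search space by comparing with the middle element.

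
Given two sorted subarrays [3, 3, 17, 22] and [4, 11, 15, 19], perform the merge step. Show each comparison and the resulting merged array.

Merging process:

Compare 3 vs 4: take 3 from left. Merged: [3]
Compare 3 vs 4: take 3 from left. Merged: [3, 3]
Compare 17 vs 4: take 4 from right. Merged: [3, 3, 4]
Compare 17 vs 11: take 11 from right. Merged: [3, 3, 4, 11]
Compare 17 vs 15: take 15 from right. Merged: [3, 3, 4, 11, 15]
Compare 17 vs 19: take 17 from left. Merged: [3, 3, 4, 11, 15, 17]
Compare 22 vs 19: take 19 from right. Merged: [3, 3, 4, 11, 15, 17, 19]
Append remaining from left: [22]. Merged: [3, 3, 4, 11, 15, 17, 19, 22]

Final merged array: [3, 3, 4, 11, 15, 17, 19, 22]
Total comparisons: 7

The merged array is [3, 3, 4, 11, 15, 17, 19, 22], requiring 7 comparisons. The merge step runs in O(n) time where n is the total number of elements.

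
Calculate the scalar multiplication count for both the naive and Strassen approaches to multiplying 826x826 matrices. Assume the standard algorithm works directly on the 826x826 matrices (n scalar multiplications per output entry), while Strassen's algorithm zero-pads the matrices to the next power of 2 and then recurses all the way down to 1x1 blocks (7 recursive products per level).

Matrix multiplication for 826x826 matrices:

Strassen's algorithm requires power-of-2 dimensions. Pad 826x826 to 1024x1024 (next power of 2).

Standard algorithm: 826^3 = 563559976 multiplications
Strassen's algorithm: 7^(log2(1024)) = 7^10 = 282475249 multiplications
Savings: 563559976 - 282475249 = 281084727 multiplications

Standard: 563559976 multiplications (826^3). Strassen: 282475249 multiplications (7^10, after padding to 1024x1024). Strassen reduces 8 recursive multiplications to 7 at each level.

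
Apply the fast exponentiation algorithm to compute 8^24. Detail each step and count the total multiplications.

Computing 8^24 by squaring (build up from 8^1; each line after the first costs one multiplication):

8^1 = 8
8^2 = (8^1)^2 = 8^2 = 64
8^3 = 8 * 8^2 = 8 * 64 = 512
8^6 = (8^3)^2 = 512^2 = 262144
8^12 = (8^6)^2 = 262144^2 = 68719476736
8^24 = (8^12)^2 = 68719476736^2 = 4722366482869645213696

Result: 4722366482869645213696
Multiplications needed: 5 (5 lines after 8^1)

8^24 = 4722366482869645213696. Using exponentiation by squaring, this requires 5 multiplications. The key idea: if the exponent is even, square the half-power; if odd, multiply by the base once.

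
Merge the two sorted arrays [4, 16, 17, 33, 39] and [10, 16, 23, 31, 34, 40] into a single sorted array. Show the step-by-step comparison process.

Merging process:

Compare 4 vs 10: take 4 from left. Merged: [4]
Compare 16 vs 10: take 10 from right. Merged: [4, 10]
Compare 16 vs 16: take 16 from left. Merged: [4, 10, 16]
Compare 17 vs 16: take 16 from right. Merged: [4, 10, 16, 16]
Compare 17 vs 23: take 17 from left. Merged: [4, 10, 16, 16, 17]
Compare 33 vs 23: take 23 from right. Merged: [4, 10, 16, 16, 17, 23]
Compare 33 vs 31: take 31 from right. Merged: [4, 10, 16, 16, 17, 23, 31]
Compare 33 vs 34: take 33 from left. Merged: [4, 10, 16, 16, 17, 23, 31, 33]
Compare 39 vs 34: take 34 from right. Merged: [4, 10, 16, 16, 17, 23, 31, 33, 34]
Compare 39 vs 40: take 39 from left. Merged: [4, 10, 16, 16, 17, 23, 31, 33, 34, 39]
Append remaining from right: [40]. Merged: [4, 10, 16, 16, 17, 23, 31, 33, 34, 39, 40]

Final merged array: [4, 10, 16, 16, 17, 23, 31, 33, 34, 39, 40]
Total comparisons: 10

The merged array is [4, 10, 16, 16, 17, 23, 31, 33, 34, 39, 40], requiring 10 comparisons. The merge step runs in O(n) time where n is the total number of elements.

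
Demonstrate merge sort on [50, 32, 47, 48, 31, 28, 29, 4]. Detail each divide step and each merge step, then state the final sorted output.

Merge sort trace:

Split: [50, 32, 47, 48, 31, 28, 29, 4] -> [50, 32, 47, 48] and [31, 28, 29, 4]
  Split: [50, 32, 47, 48] -> [50, 32] and [47, 48]
    Split: [50, 32] -> [50] and [32]
    Merge: [50] + [32] -> [32, 50]
    Split: [47, 48] -> [47] and [48]
    Merge: [47] + [48] -> [47, 48]
  Merge: [32, 50] + [47, 48] -> [32, 47, 48, 50]
  Split: [31, 28, 29, 4] -> [31, 28] and [29, 4]
    Split: [31, 28] -> [31] and [28]
    Merge: [31] + [28] -> [28, 31]
    Split: [29, 4] -> [29] and [4]
    Merge: [29] + [4] -> [4, 29]
  Merge: [28, 31] + [4, 29] -> [4, 28, 29, 31]
Merge: [32, 47, 48, 50] + [4, 28, 29, 31] -> [4, 28, 29, 31, 32, 47, 48, 50]

Final sorted array: [4, 28, 29, 31, 32, 47, 48, 50]

The merge sort proceeds by recursively splitting the array and merging sorted halves.
After all merges, the sorted array is [4, 28, 29, 31, 32, 47, 48, 50].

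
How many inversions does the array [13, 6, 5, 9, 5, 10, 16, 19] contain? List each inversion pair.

Finding inversions in [13, 6, 5, 9, 5, 10, 16, 19]:

(0, 1): arr[0]=13 > arr[1]=6
(0, 2): arr[0]=13 > arr[2]=5
(0, 3): arr[0]=13 > arr[3]=9
(0, 4): arr[0]=13 > arr[4]=5
(0, 5): arr[0]=13 > arr[5]=10
(1, 2): arr[1]=6 > arr[2]=5
(1, 4): arr[1]=6 > arr[4]=5
(3, 4): arr[3]=9 > arr[4]=5

Total inversions: 8

The array has 8 inversion(s): (0,1), (0,2), (0,3), (0,4), (0,5), (1,2), (1,4), (3,4). Each pair (i,j) satisfies i < j and arr[i] > arr[j].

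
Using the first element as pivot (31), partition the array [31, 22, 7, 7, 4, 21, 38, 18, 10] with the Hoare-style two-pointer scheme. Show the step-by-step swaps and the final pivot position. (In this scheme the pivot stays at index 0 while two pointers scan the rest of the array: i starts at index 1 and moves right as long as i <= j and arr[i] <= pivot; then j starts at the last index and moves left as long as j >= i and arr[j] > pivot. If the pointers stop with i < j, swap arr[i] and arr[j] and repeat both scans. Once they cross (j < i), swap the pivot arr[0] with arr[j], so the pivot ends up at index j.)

Hoare-style two-pointer partition with pivot = 31:

Initial array: [31, 22, 7, 7, 4, 21, 38, 18, 10]

Pointers start at i = 1, j = 8.
i stops at index 6 (arr[6]=38 > 31), j stops at index 8 (arr[8]=10 <= 31): swap arr[6] and arr[8], array becomes [31, 22, 7, 7, 4, 21, 10, 18, 38]
i ends at 8, j ends at 7: the pointers have crossed (j < i), so scanning stops.

Swap pivot arr[0] with arr[7] to place pivot at position 7: [18, 22, 7, 7, 4, 21, 10, 31, 38]
Pivot position: 7

After partitioning with pivot 31, the array becomes [18, 22, 7, 7, 4, 21, 10, 31, 38]. The pivot is placed at index 7. All elements to the left of the pivot are <= 31, and all elements to the right are > 31.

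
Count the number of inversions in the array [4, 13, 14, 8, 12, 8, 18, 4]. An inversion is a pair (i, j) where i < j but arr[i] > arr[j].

Finding inversions in [4, 13, 14, 8, 12, 8, 18, 4]:

(1, 3): arr[1]=13 > arr[3]=8
(1, 4): arr[1]=13 > arr[4]=12
(1, 5): arr[1]=13 > arr[5]=8
(1, 7): arr[1]=13 > arr[7]=4
(2, 3): arr[2]=14 > arr[3]=8
(2, 4): arr[2]=14 > arr[4]=12
(2, 5): arr[2]=14 > arr[5]=8
(2, 7): arr[2]=14 > arr[7]=4
(3, 7): arr[3]=8 > arr[7]=4
(4, 5): arr[4]=12 > arr[5]=8
(4, 7): arr[4]=12 > arr[7]=4
(5, 7): arr[5]=8 > arr[7]=4
(6, 7): arr[6]=18 > arr[7]=4

Total inversions: 13

The array has 13 inversion(s): (1,3), (1,4), (1,5), (1,7), (2,3), (2,4), (2,5), (2,7), (3,7), (4,5), (4,7), (5,7), (6,7). Each pair (i,j) satisfies i < j and arr[i] > arr[j].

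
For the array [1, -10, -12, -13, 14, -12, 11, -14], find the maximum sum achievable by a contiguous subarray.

Using Kadane's algorithm on [1, -10, -12, -13, 14, -12, 11, -14]:

Scanning through the array:
Position 1 (value -10): max_ending_here = -9, max_so_far = 1
Position 2 (value -12): max_ending_here = -12, max_so_far = 1
Position 3 (value -13): max_ending_here = -13, max_so_far = 1
Position 4 (value 14): max_ending_here = 14, max_so_far = 14
Position 5 (value -12): max_ending_here = 2, max_so_far = 14
Position 6 (value 11): max_ending_here = 13, max_so_far = 14
Position 7 (value -14): max_ending_here = -1, max_so_far = 14

Maximum subarray: [14]
Maximum sum: 14

The maximum subarray is [14] with sum 14. This subarray runs from index 4 to index 4.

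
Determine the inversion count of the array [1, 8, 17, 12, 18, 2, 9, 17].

Finding inversions in [1, 8, 17, 12, 18, 2, 9, 17]:

(1, 5): arr[1]=8 > arr[5]=2
(2, 3): arr[2]=17 > arr[3]=12
(2, 5): arr[2]=17 > arr[5]=2
(2, 6): arr[2]=17 > arr[6]=9
(3, 5): arr[3]=12 > arr[5]=2
(3, 6): arr[3]=12 > arr[6]=9
(4, 5): arr[4]=18 > arr[5]=2
(4, 6): arr[4]=18 > arr[6]=9
(4, 7): arr[4]=18 > arr[7]=17

Total inversions: 9

The array has 9 inversion(s): (1,5), (2,3), (2,5), (2,6), (3,5), (3,6), (4,5), (4,6), (4,7). Each pair (i,j) satisfies i < j and arr[i] > arr[j].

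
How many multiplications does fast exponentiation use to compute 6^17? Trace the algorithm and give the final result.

Computing 6^17 by squaring (build up from 6^1; each line after the first costs one multiplication):

6^1 = 6
6^2 = (6^1)^2 = 6^2 = 36
6^4 = (6^2)^2 = 36^2 = 1296
6^8 = (6^4)^2 = 1296^2 = 1679616
6^16 = (6^8)^2 = 1679616^2 = 2821109907456
6^17 = 6 * 6^16 = 6 * 2821109907456 = 16926659444736

Result: 16926659444736
Multiplications needed: 5 (5 lines after 6^1)

6^17 = 16926659444736. Using exponentiation by squaring, this requires 5 multiplications. The key idea: if the exponent is even, square the half-power; if odd, multiply by the base once.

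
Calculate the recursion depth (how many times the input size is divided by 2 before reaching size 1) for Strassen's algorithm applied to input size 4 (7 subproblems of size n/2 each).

For divide and conquer with division factor 2:

Problem sizes at each level:
Level 0: 4
Level 1: 2
Level 2: 1

The root is level 0 and the size-1 base case is level 2 (the tree spans levels 0 through 2, i.e. 3 levels counting the root), so the depth is the number of divisions: log_2(4) = 2

The recursion tree depth is log_2(4) = 2. At each level, the problem size is divided by 2, so it takes 2 divisions to reduce to a base case of size 1. The algorithm makes 7 recursive calls at each level.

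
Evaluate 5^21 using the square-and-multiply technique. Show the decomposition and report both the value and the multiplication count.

Computing 5^21 by squaring (build up from 5^1; each line after the first costs one multiplication):

5^1 = 5
5^2 = (5^1)^2 = 5^2 = 25
5^4 = (5^2)^2 = 25^2 = 625
5^5 = 5 * 5^4 = 5 * 625 = 3125
5^10 = (5^5)^2 = 3125^2 = 9765625
5^20 = (5^10)^2 = 9765625^2 = 95367431640625
5^21 = 5 * 5^20 = 5 * 95367431640625 = 476837158203125

Result: 476837158203125
Multiplications needed: 6 (6 lines after 5^1)

5^21 = 476837158203125. Using exponentiation by squaring, this requires 6 multiplications. The key idea: if the exponent is even, square the half-power; if odd, multiply by the base once.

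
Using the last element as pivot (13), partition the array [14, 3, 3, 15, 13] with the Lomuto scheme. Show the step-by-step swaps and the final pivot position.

Lomuto partition with pivot = 13:

Initial array: [14, 3, 3, 15, 13]

arr[0]=14 > 13: no swap
arr[1]=3 <= 13: swap with position 0, array becomes [3, 14, 3, 15, 13]
arr[2]=3 <= 13: swap with position 1, array becomes [3, 3, 14, 15, 13]
arr[3]=15 > 13: no swap

Place pivot at position 2: [3, 3, 13, 15, 14]
Pivot position: 2

After partitioning with pivot 13, the array becomes [3, 3, 13, 15, 14]. The pivot is placed at index 2. All elements to the left of the pivot are <= 13, and all elements to the right are > 13.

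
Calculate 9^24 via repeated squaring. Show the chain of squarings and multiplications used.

Computing 9^24 by squaring (build up from 9^1; each line after the first costs one multiplication):

9^1 = 9
9^2 = (9^1)^2 = 9^2 = 81
9^3 = 9 * 9^2 = 9 * 81 = 729
9^6 = (9^3)^2 = 729^2 = 531441
9^12 = (9^6)^2 = 531441^2 = 282429536481
9^24 = (9^12)^2 = 282429536481^2 = 79766443076872509863361

Result: 79766443076872509863361
Multiplications needed: 5 (5 lines after 9^1)

9^24 = 79766443076872509863361. Using exponentiation by squaring, this requires 5 multiplications. The key idea: if the exponent is even, square the half-power; if odd, multiply by the base once.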